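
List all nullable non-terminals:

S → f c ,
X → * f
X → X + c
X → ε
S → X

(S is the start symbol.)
{ 'S', 'X' }

ε-productions: X → ε
So X is immediately nullable.
S → X: every symbol on the right is nullable, so S is nullable too.
Every non-terminal is now nullable.
Nullable = { 'S', 'X' }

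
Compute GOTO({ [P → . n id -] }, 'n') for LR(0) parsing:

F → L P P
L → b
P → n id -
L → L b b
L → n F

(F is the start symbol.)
{ [P → n . id -] }

GOTO(I, 'n') = CLOSURE({ [A → αX.β] : [A → α.Xβ] ∈ I, X = 'n' })

Items with dot before 'n', with the dot advanced:
  [P → . n id -] → [P → n . id -]
Closure adds nothing (no advanced item has the dot before a non-terminal).

GOTO = { [P → n . id -] }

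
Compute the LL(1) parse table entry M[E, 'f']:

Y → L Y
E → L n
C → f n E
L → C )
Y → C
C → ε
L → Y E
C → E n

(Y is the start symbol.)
E → L n

To find M[E, 'f'], we find productions for E where 'f' is in the predict set (PREDICT(N → α) = (FIRST(α) \ {ε}) ∪ (FOLLOW(N) if α ⇒* ε)).

Relevant sets:
  FIRST(L) = { ')', 'f' }

E → L n: PREDICT = { ')', 'f' }
  'f' is in predict set, so this production goes in M[E, 'f']

M[E, 'f'] = E → L n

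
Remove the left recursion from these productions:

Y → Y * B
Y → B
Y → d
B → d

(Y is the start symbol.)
Y is directly left-recursive. The standard transformation for
  A → A α₁ | ... | A α_m | β₁ | ... | β_n
is
  A  → β₁ A' | ... | β_n A'
  A' → α₁ A' | ... | α_m A' | ε

Y → B becomes Y → B Y'
Y → d becomes Y → d Y'
Y → Y * B becomes Y' → * B Y'
Add Y' → ε

Productions for other non-terminals are unchanged:
  B → d

Resulting grammar:
Y → B Y'
Y → d Y'
Y' → * B Y'
Y' → ε
B → d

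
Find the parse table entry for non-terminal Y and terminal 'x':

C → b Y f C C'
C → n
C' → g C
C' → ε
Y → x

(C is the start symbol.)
Y → x

To find M[Y, 'x'], we find productions for Y where 'x' is in the predict set (PREDICT(N → α) = (FIRST(α) \ {ε}) ∪ (FOLLOW(N) if α ⇒* ε)).

Y → x: PREDICT = { 'x' }
  'x' is in predict set, so this production goes in M[Y, 'x']

M[Y, 'x'] = Y → x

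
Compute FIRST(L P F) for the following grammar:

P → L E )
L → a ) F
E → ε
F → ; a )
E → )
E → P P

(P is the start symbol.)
FIRST sets of the non-terminals involved (from the grammar, by fixed-point iteration):
  FIRST(L) = { 'a' }

To compute FIRST(L P F), process the symbols left to right:
Symbol L is a non-terminal. Add FIRST(L) \ {ε} = { 'a' }
L is not nullable (ε ∉ FIRST(L)), so stop here.
FIRST(L P F) = { 'a' }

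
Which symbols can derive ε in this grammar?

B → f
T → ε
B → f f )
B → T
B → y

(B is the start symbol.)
A non-terminal is nullable if it can derive ε (the empty string): either it has an ε-production, or it has a production whose right-hand side consists entirely of nullable non-terminals.

ε-productions: T → ε
So T is immediately nullable.
B → T: every symbol on the right is nullable, so B is nullable too.
Every non-terminal is now nullable.
Nullable = { 'B', 'T' }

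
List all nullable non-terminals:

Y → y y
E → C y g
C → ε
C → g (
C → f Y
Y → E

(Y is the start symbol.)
{ 'C' }

A non-terminal is nullable if it can derive ε (the empty string): either it has an ε-production, or it has a production whose right-hand side consists entirely of nullable non-terminals.

ε-productions: C → ε
So C is immediately nullable.
No further non-terminal can be added: every production for the remaining non-terminals contains a terminal or a non-nullable non-terminal.
Nullable = { 'C' }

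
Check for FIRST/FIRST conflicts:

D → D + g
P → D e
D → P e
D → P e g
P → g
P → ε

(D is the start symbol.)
Yes. D → D '+' g / D → P e on { 'e', 'g' }; D → D '+' g / D → P e g on { 'e', 'g' }; D → P e / D → P e g on { 'e', 'g' }; P → D e / P → g on { 'g' }

A FIRST/FIRST conflict occurs when two productions N → α and N → β for the same non-terminal have FIRST(α) ∩ FIRST(β) ≠ ∅ (with ε ∈ FIRST of a nullable right-hand side, so two nullable alternatives also conflict).

FIRST sets of the non-terminals at (or reachable through a nullable prefix from) the front of some alternative:
  FIRST(D) = { 'e', 'g' }
  FIRST(P) = { 'e', 'g', ε }

Productions for D:
  D → D + g: FIRST = { 'e', 'g' }
  D → P e: FIRST = { 'e', 'g' }
  D → P e g: FIRST = { 'e', 'g' }
Productions for P:
  P → D e: FIRST = { 'e', 'g' }
  P → g: FIRST = { 'g' }
  P → ε: FIRST = { ε }

Conflict for D: D → D + g and D → P e
  Overlap: { 'e', 'g' }
Conflict for D: D → D + g and D → P e g
  Overlap: { 'e', 'g' }
Conflict for D: D → P e and D → P e g
  Overlap: { 'e', 'g' }
Conflict for P: P → D e and P → g
  Overlap: { 'g' }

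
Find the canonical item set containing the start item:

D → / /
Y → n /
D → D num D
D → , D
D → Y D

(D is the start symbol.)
{ [D → . , D], [D → . / /], [D → . D num D], [D → . Y D], [D' → . D], [Y → . n /] }

First, augment the grammar with D' → D
I₀ = CLOSURE({ [D' → . D] }):
  [D' → . D] has the dot before D: add [D → . / /], [D → . D num D], [D → . , D], [D → . Y D]
  [D → . Y D] has the dot before Y: add [Y → . n /]
No further items can be added.

I₀ = { [D → . , D], [D → . / /], [D → . D num D], [D → . Y D], [D' → . D], [Y → . n /] }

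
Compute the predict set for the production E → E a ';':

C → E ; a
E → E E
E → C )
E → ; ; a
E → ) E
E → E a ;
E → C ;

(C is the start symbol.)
PREDICT(E → E a ';') = (FIRST(RHS) \ {ε}) ∪ (FOLLOW(E) if ε ∈ FIRST(RHS), i.e. RHS ⇒* ε)
FIRST(E) = { ')', ';' }
FIRST(E a ';') = { ')', ';' }
ε ∉ FIRST(E a ';'), so FOLLOW(E) is not added.
PREDICT(E → E a ';') = { ')', ';' }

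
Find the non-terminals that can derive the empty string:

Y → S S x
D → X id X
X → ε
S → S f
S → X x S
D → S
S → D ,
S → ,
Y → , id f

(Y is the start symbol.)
A non-terminal is nullable if it can derive ε (the empty string): either it has an ε-production, or it has a production whose right-hand side consists entirely of nullable non-terminals.

ε-productions: X → ε
So X is immediately nullable.
No further non-terminal can be added: every production for the remaining non-terminals contains a terminal or a non-nullable non-terminal.
Nullable = { 'X' }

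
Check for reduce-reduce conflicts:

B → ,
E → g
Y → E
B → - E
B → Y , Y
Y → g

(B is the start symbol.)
Yes — I6: [E → g .] vs [Y → g .]

Augment with B' → B and build the canonical LR(0) collection (I0 = CLOSURE({[B' → . B]}), then GOTO on every symbol after a dot until no new states appear). It has 11 states:
  I0: { [B → . ,], [B → . - E], [B → . Y , Y], [B' → . B], [E → . g], [Y → . E], [Y → . g] }  — shift
  I1: { [B → , .] }  — reduce
  I2: { [B → - . E], [E → . g] }  — shift
  I3: { [B' → B .] }  — accept
  I4: { [Y → E .] }  — reduce
  I5: { [B → Y . , Y] }  — shift
  I6: { [E → g .], [Y → g .] }  — 2 reduces
  I7: { [B → Y , . Y], [E → . g], [Y → . E], [Y → . g] }  — shift
  I8: { [B → Y , Y .] }  — reduce
  I9: { [B → - E .] }  — reduce
  I10: { [E → g .] }  — reduce

I6 contains complete items [E → g .], [Y → g .] — reduce-reduce conflict.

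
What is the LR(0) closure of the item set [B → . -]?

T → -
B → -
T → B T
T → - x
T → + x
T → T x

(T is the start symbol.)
Start with: [B → . -]
The dot precedes the terminal '-', so nothing is added.

CLOSURE = { [B → . -] }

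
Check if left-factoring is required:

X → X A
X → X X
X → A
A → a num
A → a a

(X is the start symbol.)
Left-factoring is needed when two productions for the same non-terminal
share a common prefix on the right-hand side.

Productions for X:
  X → X A
  X → X X
  X → A
Productions for A:
  A → a num
  A → a a

Found common prefix 'X' in productions for X
Found common prefix 'a' in productions for A

Answer: Yes, X has productions with common prefix 'X'; A has productions with common prefix 'a'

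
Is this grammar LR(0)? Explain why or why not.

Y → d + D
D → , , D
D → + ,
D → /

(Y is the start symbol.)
Augment with Y' → Y and build the canonical LR(0) collection (I0 = CLOSURE({[Y' → . Y]}), then GOTO on every symbol after a dot until no new states appear). It has 11 states:
  I0: { [Y → . d + D], [Y' → . Y] }  — shift
  I1: { [Y' → Y .] }  — accept
  I2: { [Y → d . + D] }  — shift
  I3: { [D → . + ,], [D → . , , D], [D → . /], [Y → d + . D] }  — shift
  I4: { [D → + . ,] }  — shift
  I5: { [D → , . , D] }  — shift
  I6: { [D → / .] }  — reduce
  I7: { [Y → d + D .] }  — reduce
  I8: { [D → , , . D], [D → . + ,], [D → . , , D], [D → . /] }  — shift
  I9: { [D → , , D .] }  — reduce
  I10: { [D → + , .] }  — reduce

Every state is either a pure shift/goto state or contains exactly one complete item and nothing to shift — no conflicts. The grammar is LR(0).

Answer: Yes, the grammar is LR(0)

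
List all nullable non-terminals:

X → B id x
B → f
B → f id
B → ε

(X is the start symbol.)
A non-terminal is nullable if it can derive ε (the empty string): either it has an ε-production, or it has a production whose right-hand side consists entirely of nullable non-terminals.

ε-productions: B → ε
So B is immediately nullable.
No further non-terminal can be added: every production for the remaining non-terminals contains a terminal or a non-nullable non-terminal.
Nullable = { 'B' }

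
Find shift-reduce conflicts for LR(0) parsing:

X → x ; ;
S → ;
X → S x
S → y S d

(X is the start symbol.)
No shift-reduce conflicts

A shift-reduce conflict occurs when an LR(0) state has both:
  - a complete (reduce) item [A → α .] (dot at the end), and
  - a shift item [B → β . c γ] (dot before a terminal).

Augment with X' → X and build the canonical LR(0) collection (I0 = CLOSURE({[X' → . X]}), then GOTO on every symbol after a dot until no new states appear). It has 11 states:
  I0: { [S → . ;], [S → . y S d], [X → . S x], [X → . x ; ;], [X' → . X] }  — shift
  I1: { [S → ; .] }  — reduce
  I2: { [X → S . x] }  — shift
  I3: { [X' → X .] }  — accept
  I4: { [X → x . ; ;] }  — shift
  I5: { [S → . ;], [S → . y S d], [S → y . S d] }  — shift
  I6: { [S → y S . d] }  — shift
  I7: { [S → y S d .] }  — reduce
  I8: { [X → x ; . ;] }  — shift
  I9: { [X → x ; ; .] }  — reduce
  I10: { [X → S x .] }  — reduce

No state contains both a complete item and a shift item.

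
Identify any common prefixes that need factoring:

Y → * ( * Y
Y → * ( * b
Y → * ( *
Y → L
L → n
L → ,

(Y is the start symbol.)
Yes, Y has productions with common prefix '* ( *'

Left-factoring is needed when two productions for the same non-terminal
share a common prefix on the right-hand side.

Productions for Y:
  Y → * ( * Y
  Y → * ( * b
  Y → * ( *
  Y → L
Productions for L:
  L → n
  L → ,

Found common prefix '* ( *' in productions for Y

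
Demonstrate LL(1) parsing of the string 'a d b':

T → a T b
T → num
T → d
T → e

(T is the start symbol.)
Stack is shown with the top on the left.

Stack    Input    Action
------------------------
T $      a d b $  output T → a T b
a T b $  a d b $  match 'a'
T b $    d b $    output T → d
d b $    d b $    match 'd'
b $      b $      match 'b'
$        $        accept

The string is accepted.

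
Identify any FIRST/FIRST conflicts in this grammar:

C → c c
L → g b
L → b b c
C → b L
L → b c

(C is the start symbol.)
A FIRST/FIRST conflict occurs when two productions N → α and N → β for the same non-terminal have FIRST(α) ∩ FIRST(β) ≠ ∅ (with ε ∈ FIRST of a nullable right-hand side, so two nullable alternatives also conflict).

Productions for C:
  C → c c: FIRST = { 'c' }
  C → b L: FIRST = { 'b' }
Productions for L:
  L → g b: FIRST = { 'g' }
  L → b b c: FIRST = { 'b' }
  L → b c: FIRST = { 'b' }

Conflict for L: L → b b c and L → b c
  Overlap: { 'b' }

Answer: Yes. L → b b c / L → b c on { 'b' }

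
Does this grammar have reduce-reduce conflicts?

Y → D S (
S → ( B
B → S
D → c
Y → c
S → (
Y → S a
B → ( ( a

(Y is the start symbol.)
A reduce-reduce conflict occurs when an LR(0) state has two complete items [A → α .] and [B → β .] — both call for a reduction, and with no lookahead the parser cannot choose between them.

Augment with Y' → Y and build the canonical LR(0) collection (I0 = CLOSURE({[Y' → . Y]}), then GOTO on every symbol after a dot until no new states appear). It has 14 states:
  I0: { [D → . c], [S → . ( B], [S → . (], [Y → . D S (], [Y → . S a], [Y → . c], [Y' → . Y] }  — shift
  I1: { [B → . ( ( a], [B → . S], [S → ( . B], [S → ( .], [S → . ( B], [S → . (] }  — shift, reduce
  I2: { [S → . ( B], [S → . (], [Y → D . S (] }  — shift
  I3: { [Y → S . a] }  — shift
  I4: { [Y' → Y .] }  — accept
  I5: { [D → c .], [Y → c .] }  — 2 reduces
  I6: { [Y → S a .] }  — reduce
  I7: { [Y → D S . (] }  — shift
  I8: { [Y → D S ( .] }  — reduce
  I9: { [B → ( . ( a], [B → . ( ( a], [B → . S], [S → ( . B], [S → ( .], [S → . ( B], [S → . (] }  — shift, reduce
  I10: { [S → ( B .] }  — reduce
  I11: { [B → S .] }  — reduce
  I12: { [B → ( ( . a], [B → ( . ( a], [B → . ( ( a], [B → . S], [S → ( . B], [S → ( .], [S → . ( B], [S → . (] }  — shift, reduce
  I13: { [B → ( ( a .] }  — reduce

I5 contains complete items [D → c .], [Y → c .] — reduce-reduce conflict.

Answer: Yes — I5: [D → c .] vs [Y → c .]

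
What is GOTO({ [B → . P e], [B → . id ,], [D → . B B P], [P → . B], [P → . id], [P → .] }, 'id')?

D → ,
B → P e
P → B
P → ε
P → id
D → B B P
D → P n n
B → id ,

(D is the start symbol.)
{ [B → id . ,], [P → id .] }

GOTO(I, 'id') = CLOSURE({ [A → αX.β] : [A → α.Xβ] ∈ I, X = 'id' })

Items with dot before 'id', with the dot advanced:
  [B → . id ,] → [B → id . ,]
  [P → . id] → [P → id .]
Closure adds nothing (no advanced item has the dot before a non-terminal).

GOTO = { [B → id . ,], [P → id .] }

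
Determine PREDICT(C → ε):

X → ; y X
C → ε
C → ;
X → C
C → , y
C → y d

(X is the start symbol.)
PREDICT(C → ε) = (FIRST(RHS) \ {ε}) ∪ (FOLLOW(C) if ε ∈ FIRST(RHS), i.e. RHS ⇒* ε)
The right-hand side is ε (FIRST(ε) = { ε }), so the predict set is FOLLOW(C) = { $ }
PREDICT(C → ε) = { $ }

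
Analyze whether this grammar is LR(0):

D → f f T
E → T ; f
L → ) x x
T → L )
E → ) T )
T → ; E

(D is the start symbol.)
Yes, the grammar is LR(0)

Augment with D' → D and build the canonical LR(0) collection (I0 = CLOSURE({[D' → . D]}), then GOTO on every symbol after a dot until no new states appear). It has 18 states:
  I0: { [D → . f f T], [D' → . D] }  — shift
  I1: { [D' → D .] }  — accept
  I2: { [D → f . f T] }  — shift
  I3: { [D → f f . T], [L → . ) x x], [T → . ; E], [T → . L )] }  — shift
  I4: { [L → ) . x x] }  — shift
  I5: { [E → . ) T )], [E → . T ; f], [L → . ) x x], [T → . ; E], [T → . L )], [T → ; . E] }  — shift
  I6: { [T → L . )] }  — shift
  I7: { [D → f f T .] }  — reduce
  I8: { [T → L ) .] }  — reduce
  I9: { [E → ) . T )], [L → ) . x x], [L → . ) x x], [T → . ; E], [T → . L )] }  — shift
  I10: { [T → ; E .] }  — reduce
  I11: { [E → T . ; f] }  — shift
  I12: { [E → T ; . f] }  — shift
  I13: { [E → T ; f .] }  — reduce
  I14: { [E → ) T . )] }  — shift
  I15: { [L → ) x . x] }  — shift
  I16: { [L → ) x x .] }  — reduce
  I17: { [E → ) T ) .] }  — reduce

Every state is either a pure shift/goto state or contains exactly one complete item and nothing to shift — no conflicts. The grammar is LR(0).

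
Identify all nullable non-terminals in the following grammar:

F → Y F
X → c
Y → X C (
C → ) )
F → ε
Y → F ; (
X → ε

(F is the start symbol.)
{ 'F', 'X' }

A non-terminal is nullable if it can derive ε (the empty string): either it has an ε-production, or it has a production whose right-hand side consists entirely of nullable non-terminals.

ε-productions: F → ε, X → ε
So F, X are immediately nullable.
No further non-terminal can be added: every production for the remaining non-terminals contains a terminal or a non-nullable non-terminal.
Nullable = { 'F', 'X' }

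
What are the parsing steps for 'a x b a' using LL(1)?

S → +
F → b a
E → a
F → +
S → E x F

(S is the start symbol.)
LL(1) parsing maintains a stack (initially the start symbol over $) and the input. At each step: if the stack top is a terminal, match it against the current input token; if it is a non-terminal N, replace it with the RHS of M[N, lookahead] (the unique production whose predict set contains the lookahead).

Stack is shown with the top on the left.

Stack    Input      Action
--------------------------
S $      a x b a $  output S → E x F
E x F $  a x b a $  output E → a
a x F $  a x b a $  match 'a'
x F $    x b a $    match 'x'
F $      b a $      output F → b a
b a $    b a $      match 'b'
a $      a $        match 'a'
$        $          accept

The string is accepted.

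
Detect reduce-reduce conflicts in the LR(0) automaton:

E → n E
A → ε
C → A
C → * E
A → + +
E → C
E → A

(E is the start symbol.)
A reduce-reduce conflict occurs when an LR(0) state has two complete items [A → α .] and [B → β .] — both call for a reduction, and with no lookahead the parser cannot choose between them.

Augment with E' → E and build the canonical LR(0) collection (I0 = CLOSURE({[E' → . E]}), then GOTO on every symbol after a dot until no new states appear). It has 10 states:
  I0: { [A → . + +], [A → .], [C → . * E], [C → . A], [E → . A], [E → . C], [E → . n E], [E' → . E] }  — shift, reduce
  I1: { [A → . + +], [A → .], [C → * . E], [C → . * E], [C → . A], [E → . A], [E → . C], [E → . n E] }  — shift, reduce
  I2: { [A → + . +] }  — shift
  I3: { [C → A .], [E → A .] }  — 2 reduces
  I4: { [E → C .] }  — reduce
  I5: { [E' → E .] }  — accept
  I6: { [A → . + +], [A → .], [C → . * E], [C → . A], [E → . A], [E → . C], [E → . n E], [E → n . E] }  — shift, reduce
  I7: { [E → n E .] }  — reduce
  I8: { [A → + + .] }  — reduce
  I9: { [C → * E .] }  — reduce

I3 contains complete items [C → A .], [E → A .] — reduce-reduce conflict.

Answer: Yes — I3: [C → A .] vs [E → A .]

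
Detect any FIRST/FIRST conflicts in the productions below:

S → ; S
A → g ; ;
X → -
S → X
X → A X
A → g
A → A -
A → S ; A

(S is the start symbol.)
A FIRST/FIRST conflict occurs when two productions N → α and N → β for the same non-terminal have FIRST(α) ∩ FIRST(β) ≠ ∅ (with ε ∈ FIRST of a nullable right-hand side, so two nullable alternatives also conflict).

FIRST sets of the non-terminals at (or reachable through a nullable prefix from) the front of some alternative:
  FIRST(X) = { '-', ';', 'g' }
  FIRST(A) = { '-', ';', 'g' }
  FIRST(S) = { '-', ';', 'g' }

Productions for S:
  S → ; S: FIRST = { ';' }
  S → X: FIRST = { '-', ';', 'g' }
Productions for A:
  A → g ; ;: FIRST = { 'g' }
  A → g: FIRST = { 'g' }
  A → A -: FIRST = { '-', ';', 'g' }
  A → S ; A: FIRST = { '-', ';', 'g' }
Productions for X:
  X → -: FIRST = { '-' }
  X → A X: FIRST = { '-', ';', 'g' }

Conflict for S: S → ; S and S → X
  Overlap: { ';' }
Conflict for A: A → g ; ; and A → g
  Overlap: { 'g' }
Conflict for A: A → g ; ; and A → A -
  Overlap: { 'g' }
Conflict for A: A → g ; ; and A → S ; A
  Overlap: { 'g' }
Conflict for A: A → g and A → A -
  Overlap: { 'g' }
Conflict for A: A → g and A → S ; A
  Overlap: { 'g' }
Conflict for A: A → A - and A → S ; A
  Overlap: { '-', ';', 'g' }
Conflict for X: X → - and X → A X
  Overlap: { '-' }

Answer: Yes. S → ';' S / S → X on { ';' }; A → g ';' ';' / A → g on { 'g' }; A → g ';' ';' / A → A '-' on { 'g' }; A → g ';' ';' / A → S ';' A on { 'g' }; A → g / A → A '-' on { 'g' }; A → g / A → S ';' A on { 'g' }; A → A '-' / A → S ';' A on { '-', ';', 'g' }; X → '-' / X → A X on { '-' }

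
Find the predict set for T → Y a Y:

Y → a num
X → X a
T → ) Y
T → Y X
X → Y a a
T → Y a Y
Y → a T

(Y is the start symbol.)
{ 'a' }

PREDICT(T → Y a Y) = (FIRST(RHS) \ {ε}) ∪ (FOLLOW(T) if ε ∈ FIRST(RHS), i.e. RHS ⇒* ε)
FIRST(Y) = { 'a' }
FIRST(Y a Y) = { 'a' }
ε ∉ FIRST(Y a Y), so FOLLOW(T) is not added.
PREDICT(T → Y a Y) = { 'a' }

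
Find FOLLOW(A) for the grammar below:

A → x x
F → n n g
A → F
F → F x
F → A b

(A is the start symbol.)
{ $, 'b' }

A is the start symbol, so $ ∈ FOLLOW(A).
In F → A b: A is followed by b, add FIRST(b) \ {ε} = { 'b' }

Taking the union: FOLLOW(A) = { $, 'b' }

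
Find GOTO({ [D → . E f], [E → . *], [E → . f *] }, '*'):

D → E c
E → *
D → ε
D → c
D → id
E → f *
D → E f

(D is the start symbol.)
GOTO(I, '*') = CLOSURE({ [A → αX.β] : [A → α.Xβ] ∈ I, X = '*' })

Items with dot before '*', with the dot advanced:
  [E → . *] → [E → * .]
Closure adds nothing (no advanced item has the dot before a non-terminal).

GOTO = { [E → * .] }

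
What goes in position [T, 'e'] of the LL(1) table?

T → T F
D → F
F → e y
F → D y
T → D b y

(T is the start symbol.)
To find M[T, 'e'], we find productions for T where 'e' is in the predict set (PREDICT(N → α) = (FIRST(α) \ {ε}) ∪ (FOLLOW(N) if α ⇒* ε)).

Relevant sets:
  FIRST(T) = { 'e' }
  FIRST(D) = { 'e' }

T → T F: PREDICT = { 'e' }
  'e' is in predict set, so this production goes in M[T, 'e']
T → D b y: PREDICT = { 'e' }
  'e' is in predict set, so this production goes in M[T, 'e']

M[T, 'e'] = T → T F, T → D b y  (a multiply-defined cell — the grammar is not LL(1))

Answer: T → T F, T → D b y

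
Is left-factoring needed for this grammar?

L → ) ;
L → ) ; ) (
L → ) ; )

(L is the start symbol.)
Yes, L has productions with common prefix ') ;'

Left-factoring is needed when two productions for the same non-terminal
share a common prefix on the right-hand side.

Productions for L:
  L → ) ;
  L → ) ; ) (
  L → ) ; )

Found common prefix ') ;' in productions for L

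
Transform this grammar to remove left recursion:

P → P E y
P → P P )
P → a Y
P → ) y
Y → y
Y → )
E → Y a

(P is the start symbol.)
P is directly left-recursive. The standard transformation for
  A → A α₁ | ... | A α_m | β₁ | ... | β_n
is
  A  → β₁ A' | ... | β_n A'
  A' → α₁ A' | ... | α_m A' | ε

P → a Y becomes P → a Y P'
P → ) y becomes P → ) y P'
P → P E y becomes P' → E y P'
P → P P ) becomes P' → P ) P'
Add P' → ε

Productions for other non-terminals are unchanged:
  Y → y
  Y → )
  E → Y a

Resulting grammar:
P → a Y P'
P → ) y P'
P' → E y P'
P' → P ) P'
P' → ε
Y → y
Y → )
E → Y a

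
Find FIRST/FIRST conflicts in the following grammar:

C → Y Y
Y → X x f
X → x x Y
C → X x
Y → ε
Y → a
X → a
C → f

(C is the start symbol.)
FIRST sets of the non-terminals at (or reachable through a nullable prefix from) the front of some alternative:
  FIRST(Y) = { 'a', 'x', ε }
  FIRST(X) = { 'a', 'x' }

Productions for C:
  C → Y Y: FIRST = { 'a', 'x', ε }
  C → X x: FIRST = { 'a', 'x' }
  C → f: FIRST = { 'f' }
Productions for Y:
  Y → X x f: FIRST = { 'a', 'x' }
  Y → ε: FIRST = { ε }
  Y → a: FIRST = { 'a' }
Productions for X:
  X → x x Y: FIRST = { 'x' }
  X → a: FIRST = { 'a' }

Conflict for C: C → Y Y and C → X x
  Overlap: { 'a', 'x' }
Conflict for Y: Y → X x f and Y → a
  Overlap: { 'a' }

Answer: Yes. C → Y Y / C → X x on { 'a', 'x' }; Y → X x f / Y → a on { 'a' }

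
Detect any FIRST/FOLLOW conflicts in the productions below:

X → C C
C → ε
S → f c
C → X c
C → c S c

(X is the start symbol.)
Yes. C → X c with FOLLOW(C) on { 'c' }; C → c S c with FOLLOW(C) on { 'c' }

Nullable non-terminals: C, X.
FIRST sets used below: FIRST(X) = { 'c', ε }

C: nullable alternative(s) C → ε; FOLLOW(C) = { $, 'c' }
  C → ε: FIRST \ {ε} = { } — this is the only nullable alternative, skip
  C → X c: FIRST \ {ε} = { 'c' } — overlaps FOLLOW(C) on { 'c' }: CONFLICT
  C → c S c: FIRST \ {ε} = { 'c' } — overlaps FOLLOW(C) on { 'c' }: CONFLICT
X has a nullable alternative but only one production, so nothing to check.

S has no nullable alternative, so no FIRST/FOLLOW check is needed there.

So the grammar has 2 FIRST/FOLLOW conflicts (marked CONFLICT above).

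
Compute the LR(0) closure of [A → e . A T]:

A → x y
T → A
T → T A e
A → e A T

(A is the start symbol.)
Start with: [A → e . A T]
  [A → e . A T] has the dot before A: add [A → . x y], [A → . e A T]
No further items can be added.

CLOSURE = { [A → . e A T], [A → . x y], [A → e . A T] }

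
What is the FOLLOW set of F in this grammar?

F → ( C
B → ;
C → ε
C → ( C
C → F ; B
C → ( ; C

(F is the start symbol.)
{ $, ';' }

To compute FOLLOW(F), find every occurrence of F on a right-hand side N → α F β: add FIRST(β) \ {ε}, and if β is empty or nullable also add FOLLOW(N). Iterate to a fixed point.

F is the start symbol, so $ ∈ FOLLOW(F).
In C → F ; B: F is followed by ';' B, add FIRST(';' B) \ {ε} = { ';' }

Taking the union: FOLLOW(F) = { $, ';' }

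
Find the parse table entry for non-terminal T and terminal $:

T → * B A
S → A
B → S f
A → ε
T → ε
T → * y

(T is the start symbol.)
T → ε

To find M[T, $], we find productions for T where $ is in the predict set (PREDICT(N → α) = (FIRST(α) \ {ε}) ∪ (FOLLOW(N) if α ⇒* ε)).

Relevant sets:
  FOLLOW(T) = { $ }

T → * B A: PREDICT = { '*' }
T → ε: PREDICT = { $ }
  $ is in predict set, so this production goes in M[T, $]
T → * y: PREDICT = { '*' }

M[T, $] = T → ε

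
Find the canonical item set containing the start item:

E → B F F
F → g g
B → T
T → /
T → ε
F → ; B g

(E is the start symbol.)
First, augment the grammar with E' → E
I₀ = CLOSURE({ [E' → . E] }):
  [E' → . E] has the dot before E: add [E → . B F F]
  [E → . B F F] has the dot before B: add [B → . T]
  [B → . T] has the dot before T: add [T → . /], [T → .]
No further items can be added.

I₀ = { [B → . T], [E → . B F F], [E' → . E], [T → . /], [T → .] }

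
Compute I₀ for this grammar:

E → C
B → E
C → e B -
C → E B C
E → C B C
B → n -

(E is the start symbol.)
{ [C → . E B C], [C → . e B -], [E → . C B C], [E → . C], [E' → . E] }

First, augment the grammar with E' → E
I₀ = CLOSURE({ [E' → . E] }):
  [E' → . E] has the dot before E: add [E → . C], [E → . C B C]
  [E → . C] has the dot before C: add [C → . e B -], [C → . E B C]
No further items can be added.

I₀ = { [C → . E B C], [C → . e B -], [E → . C B C], [E → . C], [E' → . E] }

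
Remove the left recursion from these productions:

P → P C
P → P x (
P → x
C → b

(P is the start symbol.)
P → x P'
P' → C P'
P' → x ( P'
P' → ε
C → b

P is directly left-recursive. The standard transformation for
  A → A α₁ | ... | A α_m | β₁ | ... | β_n
is
  A  → β₁ A' | ... | β_n A'
  A' → α₁ A' | ... | α_m A' | ε

P → x becomes P → x P'
P → P C becomes P' → C P'
P → P x ( becomes P' → x ( P'
Add P' → ε

Productions for other non-terminals are unchanged:
  C → b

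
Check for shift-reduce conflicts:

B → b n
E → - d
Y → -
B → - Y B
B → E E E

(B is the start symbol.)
No shift-reduce conflicts

A shift-reduce conflict occurs when an LR(0) state has both:
  - a complete (reduce) item [A → α .] (dot at the end), and
  - a shift item [B → β . c γ] (dot before a terminal).

Augment with B' → B and build the canonical LR(0) collection (I0 = CLOSURE({[B' → . B]}), then GOTO on every symbol after a dot until no new states appear). It has 13 states:
  I0: { [B → . - Y B], [B → . E E E], [B → . b n], [B' → . B], [E → . - d] }  — shift
  I1: { [B → - . Y B], [E → - . d], [Y → . -] }  — shift
  I2: { [B' → B .] }  — accept
  I3: { [B → E . E E], [E → . - d] }  — shift
  I4: { [B → b . n] }  — shift
  I5: { [B → b n .] }  — reduce
  I6: { [E → - . d] }  — shift
  I7: { [B → E E . E], [E → . - d] }  — shift
  I8: { [B → E E E .] }  — reduce
  I9: { [E → - d .] }  — reduce
  I10: { [Y → - .] }  — reduce
  I11: { [B → - Y . B], [B → . - Y B], [B → . E E E], [B → . b n], [E → . - d] }  — shift
  I12: { [B → - Y B .] }  — reduce

No state contains both a complete item and a shift item.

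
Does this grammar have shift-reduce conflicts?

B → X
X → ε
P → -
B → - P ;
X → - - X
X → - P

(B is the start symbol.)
Augment with B' → B and build the canonical LR(0) collection (I0 = CLOSURE({[B' → . B]}), then GOTO on every symbol after a dot until no new states appear). It has 10 states:
  I0: { [B → . - P ;], [B → . X], [B' → . B], [X → . - - X], [X → . - P], [X → .] }  — shift, reduce
  I1: { [B → - . P ;], [P → . -], [X → - . - X], [X → - . P] }  — shift
  I2: { [B' → B .] }  — accept
  I3: { [B → X .] }  — reduce
  I4: { [P → - .], [X → - - . X], [X → . - - X], [X → . - P], [X → .] }  — shift, 2 reduces
  I5: { [B → - P . ;], [X → - P .] }  — shift, reduce
  I6: { [B → - P ; .] }  — reduce
  I7: { [P → . -], [X → - . - X], [X → - . P] }  — shift
  I8: { [X → - - X .] }  — reduce
  I9: { [X → - P .] }  — reduce

I0 contains reduce item [X → .] and shift items [B → . - P ;], [X → . - - X], [X → . - P] — shift-reduce conflict.
I4 contains reduce items [P → - .], [X → .] and shift items [X → . - - X], [X → . - P] — shift-reduce conflict.
I5 contains reduce item [X → - P .] and shift item [B → - P . ;] — shift-reduce conflict.

Answer: Yes — I0: [X → .] vs [B → . - P ;]; I4: [P → - .] vs [X → . - - X]; I5: [X → - P .] vs [B → - P . ;]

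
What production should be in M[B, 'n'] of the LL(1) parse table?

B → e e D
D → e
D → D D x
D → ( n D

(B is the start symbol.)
Empty (error entry)

To find M[B, 'n'], we find productions for B where 'n' is in the predict set (PREDICT(N → α) = (FIRST(α) \ {ε}) ∪ (FOLLOW(N) if α ⇒* ε)).

B → e e D: PREDICT = { 'e' }

M[B, 'n'] is empty (no production applies)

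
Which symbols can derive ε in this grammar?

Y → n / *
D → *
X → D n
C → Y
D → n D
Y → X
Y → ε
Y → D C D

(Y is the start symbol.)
{ 'C', 'Y' }

ε-productions: Y → ε
So Y is immediately nullable.
C → Y: every symbol on the right is nullable, so C is nullable too.
No further non-terminal can be added: every production for the remaining non-terminals contains a terminal or a non-nullable non-terminal.
Nullable = { 'C', 'Y' }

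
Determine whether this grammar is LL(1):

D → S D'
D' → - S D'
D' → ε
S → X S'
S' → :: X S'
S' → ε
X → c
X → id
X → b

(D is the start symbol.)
Yes, the grammar is LL(1).

A grammar is LL(1) if for each non-terminal N with multiple productions, the predict sets of those productions are pairwise disjoint, where PREDICT(N → α) = (FIRST(α) \ {ε}) ∪ (FOLLOW(N) if α ⇒* ε).

Relevant sets:
  FOLLOW(D') = { $ }
  FOLLOW(S') = { $, '-' }

For D':
  PREDICT(D' → '-' S D') = { '-' }
  PREDICT(D' → ε) = { $ }
For S':
  PREDICT(S' → :: X S') = { '::' }
  PREDICT(S' → ε) = { $, '-' }
For X:
  PREDICT(X → c) = { 'c' }
  PREDICT(X → id) = { 'id' }
  PREDICT(X → b) = { 'b' }
D, S have a single production, so nothing to check there.

All predict sets are disjoint. The grammar IS LL(1).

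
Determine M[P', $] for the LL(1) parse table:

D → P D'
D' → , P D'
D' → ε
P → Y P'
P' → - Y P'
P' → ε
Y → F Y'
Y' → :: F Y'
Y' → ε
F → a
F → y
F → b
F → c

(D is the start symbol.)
P' → ε

To find M[P', $], we find productions for P' where $ is in the predict set (PREDICT(N → α) = (FIRST(α) \ {ε}) ∪ (FOLLOW(N) if α ⇒* ε)).

Relevant sets:
  FOLLOW(P') = { $, ',' }

P' → - Y P': PREDICT = { '-' }
P' → ε: PREDICT = { $, ',' }
  $ is in predict set, so this production goes in M[P', $]

M[P', $] = P' → ε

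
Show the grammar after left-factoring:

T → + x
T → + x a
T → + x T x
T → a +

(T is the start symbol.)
T → + x T'
T' → ε
T' → a
T' → T x
T → a +

Left-factoring transforms A → αβ₁ | αβ₂ into A → αA' and A' → β₁ | β₂
(α is the longest common prefix among the alternatives). Repeat until
no nonterminal has two alternatives with a common prefix.

Round 1: T has alternatives sharing prefix '+ x'. Introduce T': T → + x T'
  Add: T' → ε
  Add: T' → a
  Add: T' → T x

No remaining common prefixes — done.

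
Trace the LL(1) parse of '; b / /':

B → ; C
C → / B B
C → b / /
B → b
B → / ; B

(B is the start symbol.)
Stack is shown with the top on the left.

Stack    Input      Action
--------------------------
B $      ; b / / $  output B → ; C
; C $    ; b / / $  match ';'
C $      b / / $    output C → b / /
b / / $  b / / $    match 'b'
/ / $    / / $      match '/'
/ $      / $        match '/'
$        $          accept

The string is accepted.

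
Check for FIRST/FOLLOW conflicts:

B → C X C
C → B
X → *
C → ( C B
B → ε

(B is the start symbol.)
Yes. B → C X C with FOLLOW(B) on { '(', '*' }; C → '(' C B with FOLLOW(C) on { '(' }

A FIRST/FOLLOW conflict occurs when a non-terminal N has a nullable alternative N → β (β ⇒* ε) and another alternative N → α with FIRST(α) ∩ FOLLOW(N) ≠ ∅: on such a lookahead the parser cannot decide between expanding α and letting N vanish via β.

Nullable non-terminals: B, C.
FIRST sets used below: FIRST(C) = { '(', '*', ε }, FIRST(X) = { '*' }, FIRST(B) = { '(', '*', ε }

B: nullable alternative(s) B → ε; FOLLOW(B) = { $, '(', '*' }
  B → C X C: FIRST \ {ε} = { '(', '*' } — overlaps FOLLOW(B) on { '(', '*' }: CONFLICT
  B → ε: FIRST \ {ε} = { } — this is the only nullable alternative, skip

C: nullable alternative(s) C → B; FOLLOW(C) = { $, '(', '*' }
  C → B: FIRST \ {ε} = { '(', '*' } — this is the only nullable alternative, skip
  C → ( C B: FIRST \ {ε} = { '(' } — overlaps FOLLOW(C) on { '(' }: CONFLICT

X has no nullable alternative, so no FIRST/FOLLOW check is needed there.

So the grammar has 2 FIRST/FOLLOW conflicts (marked CONFLICT above).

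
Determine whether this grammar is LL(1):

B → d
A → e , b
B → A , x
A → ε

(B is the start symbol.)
Yes, the grammar is LL(1).

A grammar is LL(1) if for each non-terminal N with multiple productions, the predict sets of those productions are pairwise disjoint, where PREDICT(N → α) = (FIRST(α) \ {ε}) ∪ (FOLLOW(N) if α ⇒* ε).

Relevant sets:
  FIRST(A) = { 'e', ε }
  FOLLOW(A) = { ',' }

For B:
  PREDICT(B → d) = { 'd' }
  PREDICT(B → A ',' x) = { ',', 'e' }
For A:
  PREDICT(A → e ',' b) = { 'e' }
  PREDICT(A → ε) = { ',' }

All predict sets are disjoint. The grammar IS LL(1).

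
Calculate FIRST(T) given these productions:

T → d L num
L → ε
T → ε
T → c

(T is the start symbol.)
From T → d L num:
  - d is a terminal: add 'd' and stop
From T → ε:
  - ε-production, so ε ∈ FIRST(T)
From T → c:
  - c is a terminal: add 'c' and stop

Collecting: FIRST(T) = { 'c', 'd', ε }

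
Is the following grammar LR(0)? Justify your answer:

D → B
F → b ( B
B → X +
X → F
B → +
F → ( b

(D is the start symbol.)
A grammar is LR(0) if no state in the canonical LR(0) collection has:
  - both a shift item (dot before a terminal) and a complete item (shift-reduce conflict), or
  - two or more complete items (reduce-reduce conflict; the accept item [D' → D .] counts as a complete item here).

Augment with D' → D and build the canonical LR(0) collection (I0 = CLOSURE({[D' → . D]}), then GOTO on every symbol after a dot until no new states appear). It has 12 states:
  I0: { [B → . +], [B → . X +], [D → . B], [D' → . D], [F → . ( b], [F → . b ( B], [X → . F] }  — shift
  I1: { [F → ( . b] }  — shift
  I2: { [B → + .] }  — reduce
  I3: { [D → B .] }  — reduce
  I4: { [D' → D .] }  — accept
  I5: { [X → F .] }  — reduce
  I6: { [B → X . +] }  — shift
  I7: { [F → b . ( B] }  — shift
  I8: { [B → . +], [B → . X +], [F → . ( b], [F → . b ( B], [F → b ( . B], [X → . F] }  — shift
  I9: { [F → b ( B .] }  — reduce
  I10: { [B → X + .] }  — reduce
  I11: { [F → ( b .] }  — reduce

Every state is either a pure shift/goto state or contains exactly one complete item and nothing to shift — no conflicts. The grammar is LR(0).

Answer: Yes, the grammar is LR(0)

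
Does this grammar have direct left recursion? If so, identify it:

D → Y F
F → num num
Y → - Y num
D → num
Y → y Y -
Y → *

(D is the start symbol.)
Direct left recursion occurs when N → N α for some non-terminal N (the right-hand side begins with the left-hand side itself).

D → Y F: starts with Y
F → num num: starts with num
Y → - Y num: starts with '-'
D → num: starts with num
Y → y Y -: starts with y
Y → *: starts with '*'

No direct left recursion found.

Answer: No direct left recursion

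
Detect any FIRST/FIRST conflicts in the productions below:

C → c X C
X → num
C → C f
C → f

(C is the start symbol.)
A FIRST/FIRST conflict occurs when two productions N → α and N → β for the same non-terminal have FIRST(α) ∩ FIRST(β) ≠ ∅ (with ε ∈ FIRST of a nullable right-hand side, so two nullable alternatives also conflict).

FIRST sets of the non-terminals at (or reachable through a nullable prefix from) the front of some alternative:
  FIRST(C) = { 'c', 'f' }

Productions for C:
  C → c X C: FIRST = { 'c' }
  C → C f: FIRST = { 'c', 'f' }
  C → f: FIRST = { 'f' }
X has only one production, so no FIRST/FIRST conflict is possible there.

Conflict for C: C → c X C and C → C f
  Overlap: { 'c' }
Conflict for C: C → C f and C → f
  Overlap: { 'f' }

Answer: Yes. C → c X C / C → C f on { 'c' }; C → C f / C → f on { 'f' }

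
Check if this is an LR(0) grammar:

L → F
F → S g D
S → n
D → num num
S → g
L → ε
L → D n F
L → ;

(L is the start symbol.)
No. Shift-reduce conflict between [L → .] and [D → . num num]

Augment with L' → L and build the canonical LR(0) collection (I0 = CLOSURE({[L' → . L]}), then GOTO on every symbol after a dot until no new states appear). It has 14 states:
  I0: { [D → . num num], [F → . S g D], [L → . ;], [L → . D n F], [L → . F], [L → .], [L' → . L], [S → . g], [S → . n] }  — shift, reduce
  I1: { [L → ; .] }  — reduce
  I2: { [L → D . n F] }  — shift
  I3: { [L → F .] }  — reduce
  I4: { [L' → L .] }  — accept
  I5: { [F → S . g D] }  — shift
  I6: { [S → g .] }  — reduce
  I7: { [S → n .] }  — reduce
  I8: { [D → num . num] }  — shift
  I9: { [D → num num .] }  — reduce
  I10: { [D → . num num], [F → S g . D] }  — shift
  I11: { [F → S g D .] }  — reduce
  I12: { [F → . S g D], [L → D n . F], [S → . g], [S → . n] }  — shift
  I13: { [L → D n F .] }  — reduce

Conflict in state I0:
  Shift-reduce conflict between [L → .] and [D → . num num]
So the grammar is NOT LR(0).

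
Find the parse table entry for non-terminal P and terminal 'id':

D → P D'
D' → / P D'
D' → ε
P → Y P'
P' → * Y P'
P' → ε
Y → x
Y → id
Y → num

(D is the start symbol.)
To find M[P, 'id'], we find productions for P where 'id' is in the predict set (PREDICT(N → α) = (FIRST(α) \ {ε}) ∪ (FOLLOW(N) if α ⇒* ε)).

Relevant sets:
  FIRST(Y) = { 'id', 'num', 'x' }

P → Y P': PREDICT = { 'id', 'num', 'x' }
  'id' is in predict set, so this production goes in M[P, 'id']

M[P, 'id'] = P → Y P'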